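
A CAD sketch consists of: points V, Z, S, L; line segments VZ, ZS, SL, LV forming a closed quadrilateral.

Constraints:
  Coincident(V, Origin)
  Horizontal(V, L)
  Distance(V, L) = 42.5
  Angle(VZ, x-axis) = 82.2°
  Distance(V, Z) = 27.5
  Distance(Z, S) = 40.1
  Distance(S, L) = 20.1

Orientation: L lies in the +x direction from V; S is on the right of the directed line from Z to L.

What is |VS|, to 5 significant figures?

24.971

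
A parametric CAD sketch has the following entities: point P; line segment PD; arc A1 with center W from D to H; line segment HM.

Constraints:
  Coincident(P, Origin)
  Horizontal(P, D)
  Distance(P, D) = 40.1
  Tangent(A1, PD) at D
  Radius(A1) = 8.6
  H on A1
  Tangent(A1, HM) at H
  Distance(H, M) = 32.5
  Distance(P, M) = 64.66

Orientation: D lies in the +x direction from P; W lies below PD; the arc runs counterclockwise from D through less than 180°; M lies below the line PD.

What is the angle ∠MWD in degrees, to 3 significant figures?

162°

P is at the origin; P and D share the same y with |PD| = 40.1 and D on the +x side, so D = (40.1, 0.00). Since A1 is tangent to PD there, WD ⟂ PD, so W = D + (0, -8.6) = (40.1, -8.60). Since WH ⟂ HM (tangency), |WM| = √(8.6² + 32.5²) = 33.6 regardless of where H sits on A1. So M lies on both circle(P, 64.66) and circle(W, 33.6); the below-PD intersection is M = (50.3, -40.6). H is the foot of the tangent from M: H = (32.8, -13.2).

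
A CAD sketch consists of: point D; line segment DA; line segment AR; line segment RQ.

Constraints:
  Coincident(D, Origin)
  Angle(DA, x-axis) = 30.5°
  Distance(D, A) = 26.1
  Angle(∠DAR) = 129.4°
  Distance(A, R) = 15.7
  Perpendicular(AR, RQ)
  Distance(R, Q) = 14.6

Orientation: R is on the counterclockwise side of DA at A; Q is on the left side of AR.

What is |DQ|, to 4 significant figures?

32.74

D is at the origin; DA runs at 30.5° with length 26.1, so A = 26.1·(cos 30.5°, sin 30.5°) = (22.49, 13.25). ∠DAR = 129.4°, so AR runs at 30.5° + (180° − 129.4°) = 81.10° from the x-axis; with |AR| = 15.7, R = A + 15.7·(cos 81.10°, sin 81.10°) = (24.92, 28.76). AR is perpendicular to RQ; with |RQ| = 14.6 on the left of AR, Q = R + 14.6·(-0.9880, 0.1547) = (10.49, 31.02). Then |DQ| = |Q − D| = 32.74.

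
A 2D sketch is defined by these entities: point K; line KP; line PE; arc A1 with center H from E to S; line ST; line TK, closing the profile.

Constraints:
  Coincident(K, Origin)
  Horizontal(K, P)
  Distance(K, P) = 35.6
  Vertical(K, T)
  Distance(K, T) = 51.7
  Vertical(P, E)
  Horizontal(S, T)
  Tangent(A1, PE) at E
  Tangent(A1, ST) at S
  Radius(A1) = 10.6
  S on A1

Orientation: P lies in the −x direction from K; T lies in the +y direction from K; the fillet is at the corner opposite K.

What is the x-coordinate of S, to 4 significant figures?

-25.00

K is at the origin; KP is horizontal with |KP| = 35.6 and P on the −x side, so P = (-35.60, 0.000). K and T share the same x with |KT| = 51.7 and T on the +y side, so T = (0.000, 51.70). The virtual corner opposite K is at (-35.60, 51.70). Since A1 is tangent to PE there, HE ⟂ PE and the tangent condition forces HS to be normal to ST, with radius 10.6, so the center H sits 10.6 in from both sides at H = (-25.00, 41.10). That places the tangent points at E = (-35.60, 41.10) on PE and S = (-25.00, 51.70) on ST. So S.x = -25.00.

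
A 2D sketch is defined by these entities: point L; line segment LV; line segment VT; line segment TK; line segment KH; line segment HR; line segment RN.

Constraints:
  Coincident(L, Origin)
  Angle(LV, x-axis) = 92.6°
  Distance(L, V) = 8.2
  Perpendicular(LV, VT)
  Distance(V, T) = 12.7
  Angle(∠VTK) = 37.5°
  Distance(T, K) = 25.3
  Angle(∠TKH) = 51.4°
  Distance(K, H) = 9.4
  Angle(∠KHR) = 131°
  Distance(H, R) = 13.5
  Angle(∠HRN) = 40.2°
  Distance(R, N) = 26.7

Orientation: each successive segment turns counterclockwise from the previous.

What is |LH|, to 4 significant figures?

7.519

L is at the origin; LV runs at 92.6° with length 8.2, so V = (-0.3720, 8.192). LV is perpendicular to VT, so VT runs at -177.4°; with |VT| = 12.7, T = (-13.06, 7.615). ∠VTK = 37.5° gives TK at -34.90° from the x-axis; with |TK| = 25.3, K = (7.691, -6.860). ∠TKH = 51.4° gives KH at 93.70° from the x-axis; with |KH| = 9.4, H = (7.084, 2.521). Then |LH| = |H − L| = 7.519.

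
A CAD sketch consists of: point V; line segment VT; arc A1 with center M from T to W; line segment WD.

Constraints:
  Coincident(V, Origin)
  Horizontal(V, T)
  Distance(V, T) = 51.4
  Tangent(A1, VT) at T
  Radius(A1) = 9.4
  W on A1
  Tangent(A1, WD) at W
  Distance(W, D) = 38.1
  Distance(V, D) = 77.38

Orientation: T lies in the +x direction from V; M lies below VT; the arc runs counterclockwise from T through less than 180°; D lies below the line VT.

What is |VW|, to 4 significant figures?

45.29

Checks: |VT| = 51.40 ✓; |MW| = 9.400 ✓; ∠(MW, WD) = 90.00° ✓; |WD| = 38.10 ✓; |VD| = 77.38 ✓.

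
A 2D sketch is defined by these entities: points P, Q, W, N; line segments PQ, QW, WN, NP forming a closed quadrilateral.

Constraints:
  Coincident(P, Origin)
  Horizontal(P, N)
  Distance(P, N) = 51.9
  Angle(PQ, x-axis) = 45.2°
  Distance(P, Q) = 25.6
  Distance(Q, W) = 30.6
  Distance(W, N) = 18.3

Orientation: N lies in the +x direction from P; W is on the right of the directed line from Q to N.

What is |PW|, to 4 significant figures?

35.83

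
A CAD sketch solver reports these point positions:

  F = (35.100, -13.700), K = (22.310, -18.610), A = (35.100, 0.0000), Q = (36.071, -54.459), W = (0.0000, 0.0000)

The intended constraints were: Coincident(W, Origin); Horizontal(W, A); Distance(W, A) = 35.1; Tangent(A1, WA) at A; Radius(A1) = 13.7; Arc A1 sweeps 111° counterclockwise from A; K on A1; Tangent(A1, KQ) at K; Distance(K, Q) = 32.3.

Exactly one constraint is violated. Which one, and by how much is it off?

Distance(K, Q) = 32.3 — off by 6.10.

W = (0.00, 0.00) ✓; W.y = 0.00, A.y = 0.00 ✓; |WA| = 35.10 ✓; ∠(FA, AW) = 90.00° ✓; |FA| = 13.70 ✓; bearing(F→K) − bearing(F→A) = 111.0° ✓; |FK| = 13.70 ✓; ∠(FK, KQ) = 90.00° ✓; |KQ| = 38.40 ✗.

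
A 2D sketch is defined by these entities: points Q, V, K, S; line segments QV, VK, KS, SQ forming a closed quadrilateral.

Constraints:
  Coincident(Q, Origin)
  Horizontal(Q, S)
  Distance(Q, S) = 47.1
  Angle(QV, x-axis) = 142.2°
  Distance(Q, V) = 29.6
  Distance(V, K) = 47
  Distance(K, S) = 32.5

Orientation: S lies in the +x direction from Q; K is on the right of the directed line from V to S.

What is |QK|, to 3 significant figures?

17.6

Q is at the origin; QS is horizontal with |QS| = 47.1 and S in +x, so S = (47.1, 0). QV runs at 142.2° with |QV| = 29.6, so V = (-23.4, 18.1). K is determined by |VK| = 47.0 and |KS| = 32.5 together: it lies at the intersection of circle(V, 47.0) and circle(S, 32.5). With |VS| = 72.8, the foot of the radical line on VS is 44.3 from V and the perpendicular offset is √(47.0² − 44.3²) = 15.7. Taking the right-of-VS solution: K = (15.6, -8.08).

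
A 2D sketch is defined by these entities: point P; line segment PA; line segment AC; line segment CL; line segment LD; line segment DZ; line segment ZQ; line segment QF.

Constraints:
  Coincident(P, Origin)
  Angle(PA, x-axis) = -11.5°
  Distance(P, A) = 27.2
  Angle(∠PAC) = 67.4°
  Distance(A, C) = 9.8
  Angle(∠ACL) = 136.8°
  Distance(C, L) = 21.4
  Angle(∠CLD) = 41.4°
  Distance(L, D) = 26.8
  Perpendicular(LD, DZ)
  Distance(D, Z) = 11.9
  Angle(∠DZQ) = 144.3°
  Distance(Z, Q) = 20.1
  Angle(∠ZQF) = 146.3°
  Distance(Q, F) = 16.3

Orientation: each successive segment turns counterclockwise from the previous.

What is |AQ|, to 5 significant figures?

17.969

LD ⟂ DZ, so DZ runs at 12.900°; with |DZ| = 11.9, Z = (24.971, -6.7853). ∠DZQ = 144.3° gives ZQ at 48.600° from the x-axis; with |ZQ| = 20.1, Q = (38.264, 8.2920). Then |AQ| = |Q − A| = 17.969.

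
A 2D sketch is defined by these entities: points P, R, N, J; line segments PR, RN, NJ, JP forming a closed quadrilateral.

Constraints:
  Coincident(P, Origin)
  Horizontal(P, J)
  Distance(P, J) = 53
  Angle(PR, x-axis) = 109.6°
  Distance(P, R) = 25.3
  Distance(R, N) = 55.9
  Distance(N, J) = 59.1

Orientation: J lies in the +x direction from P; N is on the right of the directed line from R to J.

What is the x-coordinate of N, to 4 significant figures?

2.649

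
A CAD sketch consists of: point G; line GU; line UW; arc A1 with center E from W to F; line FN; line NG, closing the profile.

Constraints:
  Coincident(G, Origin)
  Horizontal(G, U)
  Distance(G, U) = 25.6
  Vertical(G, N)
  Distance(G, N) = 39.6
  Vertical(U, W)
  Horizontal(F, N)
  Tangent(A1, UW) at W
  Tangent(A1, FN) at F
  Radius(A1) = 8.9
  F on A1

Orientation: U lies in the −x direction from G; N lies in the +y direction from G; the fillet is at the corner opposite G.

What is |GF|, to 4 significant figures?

42.98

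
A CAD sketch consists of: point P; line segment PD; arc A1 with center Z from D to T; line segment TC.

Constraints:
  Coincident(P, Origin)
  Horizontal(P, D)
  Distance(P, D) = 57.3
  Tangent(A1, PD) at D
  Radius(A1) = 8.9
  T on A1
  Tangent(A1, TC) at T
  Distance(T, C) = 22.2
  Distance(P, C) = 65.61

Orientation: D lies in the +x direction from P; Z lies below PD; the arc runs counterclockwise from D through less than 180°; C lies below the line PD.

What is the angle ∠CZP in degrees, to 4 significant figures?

97.67°

Checks: P = (0.00, 0.00) ✓; ∠(ZD, DP) = 90.00° ✓; |ZT| = 8.900 ✓; ∠(ZT, TC) = 90.00° ✓; |TC| = 22.20 ✓; |PC| = 65.61 ✓.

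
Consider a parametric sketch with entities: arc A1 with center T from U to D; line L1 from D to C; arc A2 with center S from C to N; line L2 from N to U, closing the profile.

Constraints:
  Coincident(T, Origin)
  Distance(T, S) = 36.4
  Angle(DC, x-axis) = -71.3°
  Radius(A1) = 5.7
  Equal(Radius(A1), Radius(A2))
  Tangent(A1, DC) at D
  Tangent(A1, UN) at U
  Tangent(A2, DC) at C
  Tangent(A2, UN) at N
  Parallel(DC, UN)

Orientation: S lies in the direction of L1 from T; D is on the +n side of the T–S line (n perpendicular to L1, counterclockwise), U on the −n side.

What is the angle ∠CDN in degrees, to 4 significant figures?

17.39°

Tangency of A1 to both parallel lines with radius 5.7 puts D and U at T ± 5.7·n: D = (5.399, 1.827), U = (-5.399, -1.827). Equal radii place C and N the same way about S: C = S + 5.7·n = (17.07, -32.65), N = S − 5.7·n = (6.271, -36.31). Then cos ∠CDN = DC·DN / (|DC||DN|), giving 17.39°.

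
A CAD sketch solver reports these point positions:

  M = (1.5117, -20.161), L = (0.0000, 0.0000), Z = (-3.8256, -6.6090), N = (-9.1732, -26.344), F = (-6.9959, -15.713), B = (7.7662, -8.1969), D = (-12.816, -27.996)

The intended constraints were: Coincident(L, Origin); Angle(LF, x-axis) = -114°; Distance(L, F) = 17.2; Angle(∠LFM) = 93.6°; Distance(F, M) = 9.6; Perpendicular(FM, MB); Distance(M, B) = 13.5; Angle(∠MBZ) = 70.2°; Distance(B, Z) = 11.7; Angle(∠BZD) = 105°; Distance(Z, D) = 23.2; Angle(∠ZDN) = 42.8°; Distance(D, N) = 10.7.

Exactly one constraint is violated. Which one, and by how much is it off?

Distance(D, N) = 10.7 — off by 6.70.

L = (0.00, 0.00) ✓; LF at -114.0° ✓; |LF| = 17.20 ✓; ∠LFM = 93.60° ✓; |FM| = 9.600 ✓; ∠(FM, MB) = 90.00° ✓; |MB| = 13.50 ✓; ∠MBZ = 70.20° ✓; |BZ| = 11.70 ✓; ∠BZD = 105.0° ✓; |ZD| = 23.20 ✓; ∠ZDN = 42.81° ✓; |DN| = 4.000 ✗.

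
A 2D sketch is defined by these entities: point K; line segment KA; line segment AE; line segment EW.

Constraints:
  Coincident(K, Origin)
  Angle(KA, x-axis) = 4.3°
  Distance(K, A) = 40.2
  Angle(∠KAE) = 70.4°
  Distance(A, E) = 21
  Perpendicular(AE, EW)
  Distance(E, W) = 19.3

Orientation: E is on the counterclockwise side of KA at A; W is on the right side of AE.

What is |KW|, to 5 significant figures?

57.662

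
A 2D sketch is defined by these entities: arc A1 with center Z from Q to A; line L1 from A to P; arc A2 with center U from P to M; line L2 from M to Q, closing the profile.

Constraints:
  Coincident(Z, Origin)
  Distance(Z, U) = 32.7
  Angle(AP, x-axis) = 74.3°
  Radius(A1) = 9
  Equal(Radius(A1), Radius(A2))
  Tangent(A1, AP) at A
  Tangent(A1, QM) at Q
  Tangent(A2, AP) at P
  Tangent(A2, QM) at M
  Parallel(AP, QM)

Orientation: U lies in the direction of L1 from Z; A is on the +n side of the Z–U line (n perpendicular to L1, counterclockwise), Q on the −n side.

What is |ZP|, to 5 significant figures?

33.916

The slot axis is L1's direction at 74.3°, so u = (cos 74.3°, sin 74.3°) = (0.27060, 0.96269) and n = (−sin 74.3°, cos 74.3°) = (-0.96269, 0.27060). Z is at the origin and U lies 32.7 along u from Z, so U = 32.7·u = (8.8486, 31.480). Tangency of A1 to both parallel lines with radius 9.0 puts A and Q at Z ± 9.0·n: A = (-8.6642, 2.4354), Q = (8.6642, -2.4354). Equal radii place P and M the same way about U: P = U + 9.0·n = (0.18441, 33.915), M = U − 9.0·n = (17.513, 29.045). Then |ZP| = |P − Z| = 33.916.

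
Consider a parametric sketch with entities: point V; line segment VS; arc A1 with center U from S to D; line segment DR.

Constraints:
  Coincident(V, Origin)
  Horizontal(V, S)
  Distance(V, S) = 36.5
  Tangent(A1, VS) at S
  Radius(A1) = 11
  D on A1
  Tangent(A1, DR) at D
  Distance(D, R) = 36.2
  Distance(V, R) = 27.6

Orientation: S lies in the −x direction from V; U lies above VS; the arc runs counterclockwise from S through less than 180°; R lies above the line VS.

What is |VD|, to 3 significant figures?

29.2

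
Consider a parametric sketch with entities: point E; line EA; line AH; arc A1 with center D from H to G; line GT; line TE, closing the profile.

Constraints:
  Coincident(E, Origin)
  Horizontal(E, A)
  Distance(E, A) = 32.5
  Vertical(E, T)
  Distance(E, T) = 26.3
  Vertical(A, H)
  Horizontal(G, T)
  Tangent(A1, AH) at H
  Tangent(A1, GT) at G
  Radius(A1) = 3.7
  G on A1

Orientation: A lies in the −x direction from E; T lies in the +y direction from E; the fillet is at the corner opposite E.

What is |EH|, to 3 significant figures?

39.6

E is at the origin; EA is horizontal with |EA| = 32.5 and A on the −x side, so A = (-32.5, 0.00). E and T share the same x with |ET| = 26.3 and T on the +y side, so T = (0.00, 26.3). The virtual corner opposite E is at (-32.5, 26.3). A1 meets AH tangentially, so DH is at right angles to AH and since A1 is tangent to GT there, DG ⟂ GT, with radius 3.7, so the center D sits 3.7 in from both sides at D = (-28.8, 22.6). That places the tangent points at H = (-32.5, 22.6) on AH and G = (-28.8, 26.3) on GT. Then |EH| = |H − E| = 39.6.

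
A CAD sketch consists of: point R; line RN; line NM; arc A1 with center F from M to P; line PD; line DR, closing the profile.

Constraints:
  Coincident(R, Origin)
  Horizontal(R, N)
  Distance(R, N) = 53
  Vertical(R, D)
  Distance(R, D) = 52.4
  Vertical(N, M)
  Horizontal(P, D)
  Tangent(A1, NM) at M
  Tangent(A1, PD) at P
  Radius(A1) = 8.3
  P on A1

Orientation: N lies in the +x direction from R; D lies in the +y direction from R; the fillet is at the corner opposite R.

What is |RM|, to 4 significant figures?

68.95

R is at the origin; R and N share the same y with |RN| = 53.0 and N on the +x side, so N = (53.00, 0.000). R and D share the same x with |RD| = 52.4 and D on the +y side, so D = (0.000, 52.40). The virtual corner opposite R is at (53.00, 52.40). Since A1 is tangent to NM there, FM ⟂ NM and since A1 is tangent to PD there, FP ⟂ PD, with radius 8.3, so the center F sits 8.3 in from both sides at F = (44.70, 44.10). That places the tangent points at M = (53.00, 44.10) on NM and P = (44.70, 52.40) on PD. Then |RM| = |M − R| = 68.95.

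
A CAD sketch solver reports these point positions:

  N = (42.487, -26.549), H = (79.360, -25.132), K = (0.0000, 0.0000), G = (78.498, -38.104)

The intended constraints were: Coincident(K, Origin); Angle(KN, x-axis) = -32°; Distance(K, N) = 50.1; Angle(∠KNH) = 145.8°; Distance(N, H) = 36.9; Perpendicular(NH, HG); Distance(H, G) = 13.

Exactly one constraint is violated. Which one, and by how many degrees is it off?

Perpendicular(NH, HG) — off by 6.00°.

K = (0.00, 0.00) ✓; KN at -32.00° ✓; |KN| = 50.10 ✓; ∠KNH = 145.8° ✓; |NH| = 36.90 ✓; ∠(NH, HG) = 96.00° ✗; |HG| = 13.00 ✓.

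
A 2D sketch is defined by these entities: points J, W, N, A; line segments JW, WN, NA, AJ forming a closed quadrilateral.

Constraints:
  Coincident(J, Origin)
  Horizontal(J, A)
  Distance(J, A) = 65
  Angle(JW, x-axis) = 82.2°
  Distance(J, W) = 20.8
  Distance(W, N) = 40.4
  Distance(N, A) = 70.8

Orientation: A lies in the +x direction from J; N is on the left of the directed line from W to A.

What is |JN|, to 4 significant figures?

60.33

Checks: |WN| = 40.40 ✓; |NA| = 70.80 ✓.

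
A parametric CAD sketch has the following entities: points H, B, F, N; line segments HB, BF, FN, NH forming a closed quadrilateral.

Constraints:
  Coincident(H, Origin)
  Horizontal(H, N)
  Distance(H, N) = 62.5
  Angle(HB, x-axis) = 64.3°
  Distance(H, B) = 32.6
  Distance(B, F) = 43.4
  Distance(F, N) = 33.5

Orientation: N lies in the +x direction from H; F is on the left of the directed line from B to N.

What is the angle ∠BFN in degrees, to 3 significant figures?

93.9°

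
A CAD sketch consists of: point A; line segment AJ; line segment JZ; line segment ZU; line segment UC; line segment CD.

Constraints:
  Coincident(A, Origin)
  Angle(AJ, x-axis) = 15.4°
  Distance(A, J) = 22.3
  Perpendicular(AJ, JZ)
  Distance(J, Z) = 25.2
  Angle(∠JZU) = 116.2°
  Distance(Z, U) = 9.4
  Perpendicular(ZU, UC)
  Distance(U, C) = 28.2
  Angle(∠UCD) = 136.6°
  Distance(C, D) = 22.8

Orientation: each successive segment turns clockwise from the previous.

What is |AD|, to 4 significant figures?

19.52

A is at the origin; AJ runs at 15.4° with length 22.3, so J = (21.50, 5.922). AJ ⟂ JZ, so JZ runs at -74.60°; with |JZ| = 25.2, Z = (28.19, -18.37). ∠JZU = 116.2° gives ZU at -138.4° from the x-axis; with |ZU| = 9.4, U = (21.16, -24.61). ZU is perpendicular to UC, so UC runs at 131.6°; with |UC| = 28.2, C = (2.439, -3.526). ∠UCD = 136.6° gives CD at 88.20° from the x-axis; with |CD| = 22.8, D = (3.155, 19.26). Then |AD| = |D − A| = 19.52.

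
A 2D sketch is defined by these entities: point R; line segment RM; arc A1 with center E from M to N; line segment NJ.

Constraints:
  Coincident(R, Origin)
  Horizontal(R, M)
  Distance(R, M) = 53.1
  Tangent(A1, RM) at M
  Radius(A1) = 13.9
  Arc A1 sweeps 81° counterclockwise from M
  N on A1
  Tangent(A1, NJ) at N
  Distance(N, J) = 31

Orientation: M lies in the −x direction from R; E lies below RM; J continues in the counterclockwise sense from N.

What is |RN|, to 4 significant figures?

67.85

R is at the origin; R and M share the same y with |RM| = 53.1 and M on the −x side, so M = (-53.10, 0.000). A1 meets RM tangentially, so EM is at right angles to RM, so E = M + (0, -13.9) = (-53.10, -13.90). On A1, M sits at bearing 90° from E; an 81° counterclockwise sweep puts N at bearing 171°, so N = E + 13.9·(cos 171°, sin 171°) = (-66.83, -11.73). Then |RN| = |N − R| = 67.85.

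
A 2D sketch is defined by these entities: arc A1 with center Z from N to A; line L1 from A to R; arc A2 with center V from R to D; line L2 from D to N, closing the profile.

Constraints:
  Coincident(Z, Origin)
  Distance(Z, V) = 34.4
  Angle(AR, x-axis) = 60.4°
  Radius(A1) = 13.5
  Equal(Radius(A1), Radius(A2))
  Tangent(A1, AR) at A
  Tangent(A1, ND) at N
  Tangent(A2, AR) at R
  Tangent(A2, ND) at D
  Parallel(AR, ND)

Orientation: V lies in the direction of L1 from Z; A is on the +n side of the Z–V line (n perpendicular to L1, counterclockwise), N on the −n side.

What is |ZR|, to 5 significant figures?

36.954

The slot axis is L1's direction at 60.4°, so u = (cos 60.4°, sin 60.4°) = (0.49394, 0.86949) and n = (−sin 60.4°, cos 60.4°) = (-0.86949, 0.49394). Z is at the origin and V lies 34.4 along u from Z, so V = 34.4·u = (16.992, 29.911). Tangency of A1 to both parallel lines with radius 13.5 puts A and N at Z ± 13.5·n: A = (-11.738, 6.6682), N = (11.738, -6.6682). Equal radii place R and D the same way about V: R = V + 13.5·n = (5.2534, 36.579), D = V − 13.5·n = (28.730, 23.242). Then |ZR| = |R − Z| = 36.954.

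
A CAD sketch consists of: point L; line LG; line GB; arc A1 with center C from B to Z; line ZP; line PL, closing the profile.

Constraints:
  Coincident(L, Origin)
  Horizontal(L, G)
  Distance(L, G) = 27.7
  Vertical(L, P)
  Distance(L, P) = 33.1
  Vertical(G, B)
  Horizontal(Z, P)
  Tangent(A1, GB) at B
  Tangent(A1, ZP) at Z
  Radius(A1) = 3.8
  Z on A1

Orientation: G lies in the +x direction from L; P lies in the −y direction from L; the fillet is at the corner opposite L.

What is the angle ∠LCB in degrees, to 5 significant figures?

129.20°

The virtual corner opposite L is at (27.700, -33.100). A1 meets GB tangentially, so CB is at right angles to GB and A1 meets ZP tangentially, so CZ is at right angles to ZP, with radius 3.8, so the center C sits 3.8 in from both sides at C = (23.900, -29.300). That places the tangent points at B = (27.700, -29.300) on GB and Z = (23.900, -33.100) on ZP. Then cos ∠LCB = CL·CB / (|CL||CB|), giving 129.20°.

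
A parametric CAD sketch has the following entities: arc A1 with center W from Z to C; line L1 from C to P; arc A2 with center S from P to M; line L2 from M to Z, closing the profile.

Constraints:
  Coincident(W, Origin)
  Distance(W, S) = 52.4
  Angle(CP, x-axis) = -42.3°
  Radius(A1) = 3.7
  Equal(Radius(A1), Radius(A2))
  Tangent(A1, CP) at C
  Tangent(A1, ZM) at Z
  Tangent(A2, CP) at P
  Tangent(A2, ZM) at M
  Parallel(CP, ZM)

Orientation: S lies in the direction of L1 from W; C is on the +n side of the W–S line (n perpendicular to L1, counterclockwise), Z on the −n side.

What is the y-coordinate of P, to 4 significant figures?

-32.53

Tangency of A1 to both parallel lines with radius 3.7 puts C and Z at W ± 3.7·n: C = (2.490, 2.737), Z = (-2.490, -2.737). Equal radii place P and M the same way about S: P = S + 3.7·n = (41.25, -32.53), M = S − 3.7·n = (36.27, -38.00). So P.y = -32.53.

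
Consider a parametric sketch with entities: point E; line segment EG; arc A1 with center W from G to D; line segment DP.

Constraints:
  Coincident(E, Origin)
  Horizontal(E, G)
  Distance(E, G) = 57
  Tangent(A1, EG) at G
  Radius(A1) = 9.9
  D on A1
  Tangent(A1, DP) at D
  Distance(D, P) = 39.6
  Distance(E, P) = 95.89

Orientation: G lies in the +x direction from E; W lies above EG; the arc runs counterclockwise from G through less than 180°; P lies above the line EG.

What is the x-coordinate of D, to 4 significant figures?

64.76

E is at the origin; EG is horizontal with |EG| = 57.0 and G on the +x side, so G = (57.00, 0.000). Since A1 is tangent to EG there, WG ⟂ EG, so W = G + (0, 9.9) = (57.00, 9.900). Since WD ⟂ DP (tangency), |WP| = √(9.9² + 39.6²) = 40.82 regardless of where D sits on A1. So P lies on both circle(E, 95.89) and circle(W, 40.82); the above-EG intersection is P = (89.36, 34.78). D is the foot of the tangent from P: D = (64.76, 3.749).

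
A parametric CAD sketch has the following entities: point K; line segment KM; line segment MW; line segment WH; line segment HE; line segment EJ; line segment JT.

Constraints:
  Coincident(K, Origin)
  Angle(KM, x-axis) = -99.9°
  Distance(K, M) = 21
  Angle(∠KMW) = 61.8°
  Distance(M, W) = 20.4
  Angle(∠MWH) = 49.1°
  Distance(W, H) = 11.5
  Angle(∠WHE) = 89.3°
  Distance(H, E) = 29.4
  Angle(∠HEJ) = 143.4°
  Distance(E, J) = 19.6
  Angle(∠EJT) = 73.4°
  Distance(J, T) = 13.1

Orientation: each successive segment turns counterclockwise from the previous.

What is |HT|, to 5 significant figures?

39.773

K is at the origin; KM runs at -99.9° with length 21.0, so M = (-3.6105, -20.687). ∠KMW = 61.8° gives MW at 18.300° from the x-axis; with |MW| = 20.4, W = (15.758, -14.282). ∠MWH = 49.1° gives WH at 149.20° from the x-axis; with |WH| = 11.5, H = (5.8797, -8.3934). ∠WHE = 89.3° gives HE at -120.10° from the x-axis; with |HE| = 29.4, E = (-8.8647, -33.829). ∠HEJ = 143.4° gives EJ at -83.500° from the x-axis; with |EJ| = 19.6, J = (-6.6459, -53.303). ∠EJT = 73.4° gives JT at 23.100° from the x-axis; with |JT| = 13.1, T = (5.4038, -48.163). Then |HT| = |T − H| = 39.773.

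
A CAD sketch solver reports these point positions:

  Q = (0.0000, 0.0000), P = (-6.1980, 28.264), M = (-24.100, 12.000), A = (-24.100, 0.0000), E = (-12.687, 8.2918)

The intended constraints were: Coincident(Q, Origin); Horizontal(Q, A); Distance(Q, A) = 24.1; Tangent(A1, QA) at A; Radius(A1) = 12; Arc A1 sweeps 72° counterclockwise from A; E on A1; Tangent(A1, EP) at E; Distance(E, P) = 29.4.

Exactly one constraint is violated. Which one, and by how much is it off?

Distance(E, P) = 29.4 — off by 8.40.

Q = (0.00, 0.00) ✓; Q.y = 0.00, A.y = 0.00 ✓; |QA| = 24.10 ✓; ∠(MA, AQ) = 90.00° ✓; |MA| = 12.00 ✓; bearing(M→E) − bearing(M→A) = 72.00° ✓; |ME| = 12.00 ✓; ∠(ME, EP) = 90.00° ✓; |EP| = 21.00 ✗.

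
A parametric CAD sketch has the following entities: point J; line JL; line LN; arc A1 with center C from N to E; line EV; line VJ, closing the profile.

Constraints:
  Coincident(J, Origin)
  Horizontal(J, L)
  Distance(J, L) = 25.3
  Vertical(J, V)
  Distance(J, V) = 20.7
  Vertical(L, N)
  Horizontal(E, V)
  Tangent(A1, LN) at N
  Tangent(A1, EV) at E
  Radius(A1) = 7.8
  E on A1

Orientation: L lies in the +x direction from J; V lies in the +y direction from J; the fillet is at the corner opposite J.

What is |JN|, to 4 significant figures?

28.40

J is at the origin; JL is horizontal with |JL| = 25.3 and L on the +x side, so L = (25.30, 0.000). JV is vertical with |JV| = 20.7 and V on the +y side, so V = (0.000, 20.70). The virtual corner opposite J is at (25.30, 20.70). Since A1 is tangent to LN there, CN ⟂ LN and A1 meets EV tangentially, so CE is at right angles to EV, with radius 7.8, so the center C sits 7.8 in from both sides at C = (17.50, 12.90). That places the tangent points at N = (25.30, 12.90) on LN and E = (17.50, 20.70) on EV. Then |JN| = |N − J| = 28.40.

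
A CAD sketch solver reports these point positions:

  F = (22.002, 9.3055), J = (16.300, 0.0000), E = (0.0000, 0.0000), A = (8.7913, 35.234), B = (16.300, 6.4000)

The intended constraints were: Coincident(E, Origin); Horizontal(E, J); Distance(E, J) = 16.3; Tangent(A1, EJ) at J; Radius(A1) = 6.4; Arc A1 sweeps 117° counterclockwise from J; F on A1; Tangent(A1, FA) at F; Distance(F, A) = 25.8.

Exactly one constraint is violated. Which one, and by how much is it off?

Distance(F, A) = 25.8 — off by 3.30.

E = (0.00, 0.00) ✓; E.y = 0.00, J.y = 0.00 ✓; |EJ| = 16.30 ✓; ∠(BJ, JE) = 90.00° ✓; |BJ| = 6.400 ✓; bearing(B→F) − bearing(B→J) = 117.0° ✓; |BF| = 6.400 ✓; ∠(BF, FA) = 90.00° ✓; |FA| = 29.10 ✗.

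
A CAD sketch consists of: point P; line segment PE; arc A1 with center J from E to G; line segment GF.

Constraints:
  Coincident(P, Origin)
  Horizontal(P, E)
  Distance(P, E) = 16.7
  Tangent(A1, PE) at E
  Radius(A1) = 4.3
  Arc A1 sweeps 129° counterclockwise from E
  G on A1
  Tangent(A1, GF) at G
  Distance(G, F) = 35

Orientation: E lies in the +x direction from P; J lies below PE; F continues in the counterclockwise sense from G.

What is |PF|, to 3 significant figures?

49.2

On A1, E sits at bearing 90° from J; a 129° counterclockwise sweep puts G at bearing 219°, so G = J + 4.3·(cos 219°, sin 219°) = (13.4, -7.01). Tangency of A1 to GF means the radius JG is perpendicular to GF, so GF runs along (−sin 219°, cos 219°); with |GF| = 35.0, F = (35.4, -34.2). Then |PF| = |F − P| = 49.2.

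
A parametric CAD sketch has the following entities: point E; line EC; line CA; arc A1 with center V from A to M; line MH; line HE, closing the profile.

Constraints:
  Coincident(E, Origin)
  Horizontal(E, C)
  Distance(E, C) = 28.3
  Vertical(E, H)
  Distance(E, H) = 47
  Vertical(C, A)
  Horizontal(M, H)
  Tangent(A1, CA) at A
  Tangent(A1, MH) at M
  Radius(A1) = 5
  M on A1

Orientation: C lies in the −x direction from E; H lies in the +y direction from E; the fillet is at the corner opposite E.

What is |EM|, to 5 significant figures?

52.458

The virtual corner opposite E is at (-28.300, 47.000). The tangent condition forces VA to be normal to CA and tangency of A1 to MH means the radius VM is perpendicular to MH, with radius 5.0, so the center V sits 5.0 in from both sides at V = (-23.300, 42.000). That places the tangent points at A = (-28.300, 42.000) on CA and M = (-23.300, 47.000) on MH. Then |EM| = |M − E| = 52.458.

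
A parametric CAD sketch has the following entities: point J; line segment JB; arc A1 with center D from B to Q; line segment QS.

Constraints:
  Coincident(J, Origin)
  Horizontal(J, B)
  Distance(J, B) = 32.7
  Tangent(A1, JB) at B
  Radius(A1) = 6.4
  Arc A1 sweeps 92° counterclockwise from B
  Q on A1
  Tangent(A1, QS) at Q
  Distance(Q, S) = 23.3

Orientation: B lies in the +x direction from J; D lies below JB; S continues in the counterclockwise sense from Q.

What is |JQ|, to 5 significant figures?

27.125

A1 meets JB tangentially, so DB is at right angles to JB, so D = B + (0, -6.4) = (32.700, -6.4000). On A1, B sits at bearing 90° from D; a 92° counterclockwise sweep puts Q at bearing 182°, so Q = D + 6.4·(cos 182°, sin 182°) = (26.304, -6.6234). Then |JQ| = |Q − J| = 27.125.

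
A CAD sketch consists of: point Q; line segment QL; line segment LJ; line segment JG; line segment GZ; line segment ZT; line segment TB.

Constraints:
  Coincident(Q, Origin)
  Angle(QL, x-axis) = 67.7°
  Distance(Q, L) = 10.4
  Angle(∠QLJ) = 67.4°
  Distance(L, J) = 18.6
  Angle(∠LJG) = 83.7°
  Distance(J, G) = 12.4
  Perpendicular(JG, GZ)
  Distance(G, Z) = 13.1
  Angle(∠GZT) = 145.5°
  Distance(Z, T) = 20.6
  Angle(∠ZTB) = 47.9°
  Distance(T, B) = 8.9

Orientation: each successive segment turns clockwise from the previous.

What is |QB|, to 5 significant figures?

14.798

∠GZT = 145.5° gives ZT at 94.300° from the x-axis; with |ZT| = 20.6, T = (-2.2954, 19.474). ∠ZTB = 47.9° gives TB at -37.800° from the x-axis; with |TB| = 8.9, B = (4.7370, 14.020). Then |QB| = |B − Q| = 14.798.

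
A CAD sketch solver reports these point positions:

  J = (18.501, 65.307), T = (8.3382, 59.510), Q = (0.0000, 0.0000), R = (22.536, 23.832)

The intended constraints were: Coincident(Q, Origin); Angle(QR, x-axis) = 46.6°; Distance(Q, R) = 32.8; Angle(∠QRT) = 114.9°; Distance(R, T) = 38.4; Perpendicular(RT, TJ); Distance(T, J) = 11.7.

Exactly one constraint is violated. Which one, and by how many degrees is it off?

Perpendicular(RT, TJ) — off by 8.00°.

Q = (0.00, 0.00) ✓; QR at 46.60° ✓; |QR| = 32.80 ✓; ∠QRT = 114.9° ✓; |RT| = 38.40 ✓; ∠(RT, TJ) = 82.00° ✗; |TJ| = 11.70 ✓.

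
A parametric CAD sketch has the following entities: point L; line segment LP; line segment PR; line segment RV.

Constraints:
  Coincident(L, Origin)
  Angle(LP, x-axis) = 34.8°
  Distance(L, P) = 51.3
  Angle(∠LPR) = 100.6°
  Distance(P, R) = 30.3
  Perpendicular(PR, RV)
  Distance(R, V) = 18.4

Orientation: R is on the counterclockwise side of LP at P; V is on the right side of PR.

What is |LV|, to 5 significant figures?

79.472

L is at the origin; LP runs at 34.8° with length 51.3, so P = 51.3·(cos 34.8°, sin 34.8°) = (42.125, 29.278). ∠LPR = 100.6°, so PR runs at 34.8° + (180° − 100.6°) = 114.20° from the x-axis; with |PR| = 30.3, R = P + 30.3·(cos 114.20°, sin 114.20°) = (29.704, 56.915). PR is perpendicular to RV; with |RV| = 18.4 on the right of PR, V = R + 18.4·(0.91212, 0.40992) = (46.487, 64.457). Then |LV| = |V − L| = 79.472.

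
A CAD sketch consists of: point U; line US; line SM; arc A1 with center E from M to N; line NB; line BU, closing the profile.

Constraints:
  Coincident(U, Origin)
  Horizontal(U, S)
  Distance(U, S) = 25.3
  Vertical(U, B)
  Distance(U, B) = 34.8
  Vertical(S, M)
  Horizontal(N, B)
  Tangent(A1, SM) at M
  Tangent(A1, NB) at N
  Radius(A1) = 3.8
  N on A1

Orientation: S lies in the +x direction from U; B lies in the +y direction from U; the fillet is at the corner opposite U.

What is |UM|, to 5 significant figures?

40.014

U is at the origin; US is horizontal with |US| = 25.3 and S on the +x side, so S = (25.300, 0.0000). U and B share the same x with |UB| = 34.8 and B on the +y side, so B = (0.0000, 34.800). The virtual corner opposite U is at (25.300, 34.800). Tangency of A1 to SM means the radius EM is perpendicular to SM and the tangent condition forces EN to be normal to NB, with radius 3.8, so the center E sits 3.8 in from both sides at E = (21.500, 31.000). That places the tangent points at M = (25.300, 31.000) on SM and N = (21.500, 34.800) on NB. Then |UM| = |M − U| = 40.014.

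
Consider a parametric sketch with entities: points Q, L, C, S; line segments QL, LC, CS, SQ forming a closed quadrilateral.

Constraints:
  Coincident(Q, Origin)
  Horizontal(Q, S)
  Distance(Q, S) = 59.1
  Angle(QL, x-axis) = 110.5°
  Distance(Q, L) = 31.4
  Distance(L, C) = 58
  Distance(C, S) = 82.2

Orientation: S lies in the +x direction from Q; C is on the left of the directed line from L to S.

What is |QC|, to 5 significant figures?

78.919

Checks: Q = (0.00, 0.00) ✓; |LC| = 58.00 ✓; |CS| = 82.20 ✓.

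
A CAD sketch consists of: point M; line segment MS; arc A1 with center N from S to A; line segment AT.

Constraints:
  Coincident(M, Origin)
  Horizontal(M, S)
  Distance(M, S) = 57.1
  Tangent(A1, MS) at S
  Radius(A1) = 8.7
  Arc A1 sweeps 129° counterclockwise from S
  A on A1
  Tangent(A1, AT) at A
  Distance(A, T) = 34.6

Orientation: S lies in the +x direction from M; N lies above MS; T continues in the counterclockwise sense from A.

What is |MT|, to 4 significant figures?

58.80

M is at the origin; MS is horizontal with |MS| = 57.1 and S on the +x side, so S = (57.10, 0.000). Tangency of A1 to MS means the radius NS is perpendicular to MS, so N = S + (0, 8.7) = (57.10, 8.700). On A1, S sits at bearing -90° from N; a 129° counterclockwise sweep puts A at bearing 39°, so A = N + 8.7·(cos 39°, sin 39°) = (63.86, 14.18). Since A1 is tangent to AT there, NA ⟂ AT, so AT runs along (−sin 39°, cos 39°); with |AT| = 34.6, T = (42.09, 41.06). Then |MT| = |T − M| = 58.80.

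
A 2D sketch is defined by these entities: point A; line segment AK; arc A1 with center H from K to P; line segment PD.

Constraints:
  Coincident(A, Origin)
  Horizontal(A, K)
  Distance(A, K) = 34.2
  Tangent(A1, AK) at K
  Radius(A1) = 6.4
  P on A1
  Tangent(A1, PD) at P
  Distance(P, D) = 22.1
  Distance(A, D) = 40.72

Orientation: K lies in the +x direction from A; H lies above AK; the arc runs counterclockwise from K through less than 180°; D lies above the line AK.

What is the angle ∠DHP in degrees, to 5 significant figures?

73.849°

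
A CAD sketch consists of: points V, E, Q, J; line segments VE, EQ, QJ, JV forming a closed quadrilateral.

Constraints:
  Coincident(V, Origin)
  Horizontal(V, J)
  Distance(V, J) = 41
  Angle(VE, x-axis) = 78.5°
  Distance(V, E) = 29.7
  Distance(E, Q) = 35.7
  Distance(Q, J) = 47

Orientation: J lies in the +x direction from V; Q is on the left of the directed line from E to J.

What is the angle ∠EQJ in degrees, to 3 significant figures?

65.2°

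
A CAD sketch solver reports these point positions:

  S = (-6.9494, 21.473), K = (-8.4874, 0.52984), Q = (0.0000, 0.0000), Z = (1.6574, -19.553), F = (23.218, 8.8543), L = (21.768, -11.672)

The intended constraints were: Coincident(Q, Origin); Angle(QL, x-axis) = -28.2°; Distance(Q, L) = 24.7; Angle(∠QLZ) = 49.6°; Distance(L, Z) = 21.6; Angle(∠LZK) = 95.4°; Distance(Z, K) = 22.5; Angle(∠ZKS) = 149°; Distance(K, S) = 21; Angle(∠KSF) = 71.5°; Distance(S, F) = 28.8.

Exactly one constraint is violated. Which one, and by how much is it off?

Distance(S, F) = 28.8 — off by 3.90.

Q = (0.00, 0.00) ✓; QL at -28.20° ✓; |QL| = 24.70 ✓; ∠QLZ = 49.60° ✓; |LZ| = 21.60 ✓; ∠LZK = 95.40° ✓; |ZK| = 22.50 ✓; ∠ZKS = 149.0° ✓; |KS| = 21.00 ✓; ∠KSF = 71.50° ✓; |SF| = 32.70 ✗.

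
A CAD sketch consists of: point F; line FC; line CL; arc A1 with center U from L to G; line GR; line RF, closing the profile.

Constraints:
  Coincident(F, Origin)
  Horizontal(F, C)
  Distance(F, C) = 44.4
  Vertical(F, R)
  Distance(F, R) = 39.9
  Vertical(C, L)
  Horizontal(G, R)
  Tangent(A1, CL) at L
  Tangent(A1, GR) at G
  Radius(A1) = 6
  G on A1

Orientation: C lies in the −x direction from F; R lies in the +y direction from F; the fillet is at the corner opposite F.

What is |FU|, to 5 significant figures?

51.223

F is at the origin; FC is horizontal with |FC| = 44.4 and C on the −x side, so C = (-44.400, 0.0000). F and R share the same x with |FR| = 39.9 and R on the +y side, so R = (0.0000, 39.900). The virtual corner opposite F is at (-44.400, 39.900). Tangency of A1 to CL means the radius UL is perpendicular to CL and the tangent condition forces UG to be normal to GR, with radius 6.0, so the center U sits 6.0 in from both sides at U = (-38.400, 33.900). Then |FU| = |U − F| = 51.223.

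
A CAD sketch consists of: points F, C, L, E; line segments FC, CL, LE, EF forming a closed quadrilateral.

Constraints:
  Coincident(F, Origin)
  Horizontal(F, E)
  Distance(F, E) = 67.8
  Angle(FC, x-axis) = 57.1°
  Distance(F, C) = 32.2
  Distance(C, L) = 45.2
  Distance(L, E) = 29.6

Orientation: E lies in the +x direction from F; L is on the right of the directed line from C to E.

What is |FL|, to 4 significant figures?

42.32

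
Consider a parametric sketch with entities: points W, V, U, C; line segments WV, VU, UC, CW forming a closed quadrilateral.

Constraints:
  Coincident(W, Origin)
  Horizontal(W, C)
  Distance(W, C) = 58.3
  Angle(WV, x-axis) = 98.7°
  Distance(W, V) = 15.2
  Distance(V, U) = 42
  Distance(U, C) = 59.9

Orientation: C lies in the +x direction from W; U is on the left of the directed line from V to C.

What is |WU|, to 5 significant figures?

53.696

W is at the origin; W and C share the same y with |WC| = 58.3 and C in +x, so C = (58.3, 0). WV runs at 98.7° with |WV| = 15.2, so V = (-2.2992, 15.025). U is determined by |VU| = 42.0 and |UC| = 59.9 together: it lies at the intersection of circle(V, 42.0) and circle(C, 59.9). With |VC| = 62.434, the foot of the radical line on VC is 16.610 from V and the perpendicular offset is √(42.0² − 16.610²) = 38.576. Taking the left-of-VC solution: U = (23.106, 48.470).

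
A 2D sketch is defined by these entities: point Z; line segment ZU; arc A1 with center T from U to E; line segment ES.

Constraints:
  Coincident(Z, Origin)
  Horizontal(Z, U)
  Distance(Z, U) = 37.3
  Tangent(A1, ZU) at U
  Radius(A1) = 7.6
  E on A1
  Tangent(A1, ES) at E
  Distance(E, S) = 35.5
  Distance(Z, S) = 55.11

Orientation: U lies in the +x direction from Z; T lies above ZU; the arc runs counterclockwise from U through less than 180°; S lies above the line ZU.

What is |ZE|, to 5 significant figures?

45.626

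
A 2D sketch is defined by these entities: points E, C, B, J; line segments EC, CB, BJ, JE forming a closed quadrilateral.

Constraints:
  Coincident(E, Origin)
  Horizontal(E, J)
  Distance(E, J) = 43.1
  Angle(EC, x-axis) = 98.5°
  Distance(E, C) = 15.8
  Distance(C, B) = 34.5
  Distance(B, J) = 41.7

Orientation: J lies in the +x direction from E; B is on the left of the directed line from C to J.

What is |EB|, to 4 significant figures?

44.64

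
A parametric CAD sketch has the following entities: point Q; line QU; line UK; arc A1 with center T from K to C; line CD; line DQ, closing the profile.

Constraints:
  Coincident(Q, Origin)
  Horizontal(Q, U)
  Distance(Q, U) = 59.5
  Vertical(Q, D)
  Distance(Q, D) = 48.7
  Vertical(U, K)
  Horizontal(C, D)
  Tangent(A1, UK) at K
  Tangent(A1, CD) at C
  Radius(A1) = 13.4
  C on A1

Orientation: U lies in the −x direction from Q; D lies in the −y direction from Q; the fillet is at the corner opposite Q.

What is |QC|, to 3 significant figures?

67.1

Q is at the origin; Q and U share the same y with |QU| = 59.5 and U on the −x side, so U = (-59.5, 0.00). Q and D share the same x with |QD| = 48.7 and D on the −y side, so D = (0.00, -48.7). The virtual corner opposite Q is at (-59.5, -48.7). A1 meets UK tangentially, so TK is at right angles to UK and A1 meets CD tangentially, so TC is at right angles to CD, with radius 13.4, so the center T sits 13.4 in from both sides at T = (-46.1, -35.3). That places the tangent points at K = (-59.5, -35.3) on UK and C = (-46.1, -48.7) on CD. Then |QC| = |C − Q| = 67.1.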